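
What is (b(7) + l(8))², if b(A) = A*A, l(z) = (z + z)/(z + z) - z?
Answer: 1764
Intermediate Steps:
l(z) = 1 - z (l(z) = (2*z)/((2*z)) - z = (2*z)*(1/(2*z)) - z = 1 - z)
b(A) = A²
(b(7) + l(8))² = (7² + (1 - 1*8))² = (49 + (1 - 8))² = (49 - 7)² = 42² = 1764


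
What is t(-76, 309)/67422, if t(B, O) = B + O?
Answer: 233/67422 ≈ 0.0034558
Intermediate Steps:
t(-76, 309)/67422 = (-76 + 309)/67422 = 233*(1/67422) = 233/67422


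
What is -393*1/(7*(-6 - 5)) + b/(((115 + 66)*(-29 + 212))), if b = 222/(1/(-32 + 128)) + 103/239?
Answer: 3503356688/609562569 ≈ 5.7473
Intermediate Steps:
b = 5093671/239 (b = 222/(1/96) + 103*(1/239) = 222/(1/96) + 103/239 = 222*96 + 103/239 = 21312 + 103/239 = 5093671/239 ≈ 21312.)
-393*1/(7*(-6 - 5)) + b/(((115 + 66)*(-29 + 212))) = -393*1/(7*(-6 - 5)) + 5093671/(239*(((115 + 66)*(-29 + 212)))) = -393/(7*(-11)) + 5093671/(239*((181*183))) = -393/(-77) + (5093671/239)/33123 = -393*(-1/77) + (5093671/239)*(1/33123) = 393/77 + 5093671/7916397 = 3503356688/609562569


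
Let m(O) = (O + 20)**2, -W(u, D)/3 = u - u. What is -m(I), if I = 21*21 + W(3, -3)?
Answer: -212521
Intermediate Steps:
W(u, D) = 0 (W(u, D) = -3*(u - u) = -3*0 = 0)
I = 441 (I = 21*21 + 0 = 441 + 0 = 441)
m(O) = (20 + O)**2
-m(I) = -(20 + 441)**2 = -1*461**2 = -1*212521 = -212521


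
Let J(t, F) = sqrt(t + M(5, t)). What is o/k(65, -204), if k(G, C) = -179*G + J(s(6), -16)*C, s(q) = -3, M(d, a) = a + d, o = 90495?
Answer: -1052909325/135414841 + 18460980*I/135414841 ≈ -7.7754 + 0.13633*I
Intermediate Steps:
J(t, F) = sqrt(5 + 2*t) (J(t, F) = sqrt(t + (t + 5)) = sqrt(t + (5 + t)) = sqrt(5 + 2*t))
k(G, C) = -179*G + I*C (k(G, C) = -179*G + sqrt(5 + 2*(-3))*C = -179*G + sqrt(5 - 6)*C = -179*G + sqrt(-1)*C = -179*G + I*C)
o/k(65, -204) = 90495/(-179*65 + I*(-204)) = 90495/(-11635 - 204*I) = 90495*((-11635 + 204*I)/135414841) = 90495*(-11635 + 204*I)/135414841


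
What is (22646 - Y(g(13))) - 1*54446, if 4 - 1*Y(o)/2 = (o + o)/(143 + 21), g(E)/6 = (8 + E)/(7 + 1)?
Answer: -5216449/164 ≈ -31808.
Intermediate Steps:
g(E) = 6 + 3*E/4 (g(E) = 6*((8 + E)/(7 + 1)) = 6*((8 + E)/8) = 6*((8 + E)*(⅛)) = 6*(1 + E/8) = 6 + 3*E/4)
Y(o) = 8 - o/41 (Y(o) = 8 - 2*(o + o)/(143 + 21) = 8 - 2*2*o/164 = 8 - o/41)
(22646 - Y(g(13))) - 1*54446 = (22646 - (8 - (6 + (¾)*13)/41)) - 1*54446 = (22646 - (8 - (6 + 39/4)/41)) - 54446 = (22646 - (8 - 1/41*63/4)) - 54446 = (22646 - (8 - 63/164)) - 54446 = (22646 - 1*1249/164) - 54446 = (22646 - 1249/164) - 54446 = 3712695/164 - 54446 = -5216449/164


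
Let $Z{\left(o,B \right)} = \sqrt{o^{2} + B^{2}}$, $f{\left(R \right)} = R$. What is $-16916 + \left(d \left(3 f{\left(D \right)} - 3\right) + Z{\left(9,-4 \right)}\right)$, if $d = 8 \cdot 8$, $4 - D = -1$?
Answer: $-16148 + \sqrt{97} \approx -16138.0$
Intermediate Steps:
$D = 5$ ($D = 4 - -1 = 4 + 1 = 5$)
$Z{\left(o,B \right)} = \sqrt{B^{2} + o^{2}}$
$d = 64$
$-16916 + \left(d \left(3 f{\left(D \right)} - 3\right) + Z{\left(9,-4 \right)}\right) = -16916 + \left(64 \left(3 \cdot 5 - 3\right) + \sqrt{\left(-4\right)^{2} + 9^{2}}\right) = -16916 + \left(64 \left(15 - 3\right) + \sqrt{16 + 81}\right) = -16916 + \left(64 \cdot 12 + \sqrt{97}\right) = -16916 + \left(768 + \sqrt{97}\right) = -16148 + \sqrt{97}$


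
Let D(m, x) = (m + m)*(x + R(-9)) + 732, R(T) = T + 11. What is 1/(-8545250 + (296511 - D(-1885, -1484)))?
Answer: -1/13836611 ≈ -7.2272e-8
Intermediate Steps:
R(T) = 11 + T
D(m, x) = 732 + 2*m*(2 + x) (D(m, x) = (m + m)*(x + (11 - 9)) + 732 = (2*m)*(x + 2) + 732 = (2*m)*(2 + x) + 732 = 2*m*(2 + x) + 732 = 732 + 2*m*(2 + x))
1/(-8545250 + (296511 - D(-1885, -1484))) = 1/(-8545250 + (296511 - (732 + 4*(-1885) + 2*(-1885)*(-1484)))) = 1/(-8545250 + (296511 - (732 - 7540 + 5594680))) = 1/(-8545250 + (296511 - 1*5587872)) = 1/(-8545250 + (296511 - 5587872)) = 1/(-8545250 - 5291361) = 1/(-13836611) = -1/13836611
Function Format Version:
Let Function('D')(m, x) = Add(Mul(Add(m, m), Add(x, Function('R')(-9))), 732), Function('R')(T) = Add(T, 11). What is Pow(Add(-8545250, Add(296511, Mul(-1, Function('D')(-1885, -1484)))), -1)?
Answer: Rational(-1, 13836611) ≈ -7.2272e-8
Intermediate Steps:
Function('R')(T) = Add(11, T)
Function('D')(m, x) = Add(732, Mul(2, m, Add(2, x))) (Function('D')(m, x) = Add(Mul(Add(m, m), Add(x, Add(11, -9))), 732) = Add(Mul(Mul(2, m), Add(x, 2)), 732) = Add(Mul(Mul(2, m), Add(2, x)), 732) = Add(Mul(2, m, Add(2, x)), 732) = Add(732, Mul(2, m, Add(2, x))))
Pow(Add(-8545250, Add(296511, Mul(-1, Function('D')(-1885, -1484)))), -1) = Pow(Add(-8545250, Add(296511, Mul(-1, Add(732, Mul(4, -1885), Mul(2, -1885, -1484))))), -1) = Pow(Add(-8545250, Add(296511, Mul(-1, Add(732, -7540, 5594680)))), -1) = Pow(Add(-8545250, Add(296511, Mul(-1, 5587872))), -1) = Pow(Add(-8545250, Add(296511, -5587872)), -1) = Pow(Add(-8545250, -5291361), -1) = Pow(-13836611, -1) = Rational(-1, 13836611)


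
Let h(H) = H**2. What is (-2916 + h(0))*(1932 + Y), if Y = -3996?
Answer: 6018624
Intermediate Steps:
(-2916 + h(0))*(1932 + Y) = (-2916 + 0**2)*(1932 - 3996) = (-2916 + 0)*(-2064) = -2916*(-2064) = 6018624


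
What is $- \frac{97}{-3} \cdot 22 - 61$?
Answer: $\frac{1951}{3} \approx 650.33$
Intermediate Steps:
$- \frac{97}{-3} \cdot 22 - 61 = \left(-97\right) \left(- \frac{1}{3}\right) 22 - 61 = \frac{97}{3} \cdot 22 - 61 = \frac{2134}{3} - 61 = \frac{1951}{3}$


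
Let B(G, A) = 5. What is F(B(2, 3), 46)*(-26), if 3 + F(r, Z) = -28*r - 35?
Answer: 4628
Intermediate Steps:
F(r, Z) = -38 - 28*r (F(r, Z) = -3 + (-28*r - 35) = -3 + (-35 - 28*r) = -38 - 28*r)
F(B(2, 3), 46)*(-26) = (-38 - 28*5)*(-26) = (-38 - 140)*(-26) = -178*(-26) = 4628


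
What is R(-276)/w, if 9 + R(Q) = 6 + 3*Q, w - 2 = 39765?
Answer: -831/39767 ≈ -0.020897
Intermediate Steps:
w = 39767 (w = 2 + 39765 = 39767)
R(Q) = -3 + 3*Q (R(Q) = -9 + (6 + 3*Q) = -3 + 3*Q)
R(-276)/w = (-3 + 3*(-276))/39767 = (-3 - 828)*(1/39767) = -831*1/39767 = -831/39767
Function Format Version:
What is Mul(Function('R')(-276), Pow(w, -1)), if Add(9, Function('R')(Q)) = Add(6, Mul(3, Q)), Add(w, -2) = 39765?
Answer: Rational(-831, 39767) ≈ -0.020897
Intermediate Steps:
w = 39767 (w = Add(2, 39765) = 39767)
Function('R')(Q) = Add(-3, Mul(3, Q)) (Function('R')(Q) = Add(-9, Add(6, Mul(3, Q))) = Add(-3, Mul(3, Q)))
Mul(Function('R')(-276), Pow(w, -1)) = Mul(Add(-3, Mul(3, -276)), Pow(39767, -1)) = Mul(Add(-3, -828), Rational(1, 39767)) = Mul(-831, Rational(1, 39767)) = Rational(-831, 39767)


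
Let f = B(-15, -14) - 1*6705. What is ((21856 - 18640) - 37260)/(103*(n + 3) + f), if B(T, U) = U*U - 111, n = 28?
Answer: 34044/3427 ≈ 9.9341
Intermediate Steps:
B(T, U) = -111 + U² (B(T, U) = U² - 111 = -111 + U²)
f = -6620 (f = (-111 + (-14)²) - 1*6705 = (-111 + 196) - 6705 = 85 - 6705 = -6620)
((21856 - 18640) - 37260)/(103*(n + 3) + f) = ((21856 - 18640) - 37260)/(103*(28 + 3) - 6620) = (3216 - 37260)/(103*31 - 6620) = -34044/(3193 - 6620) = -34044/(-3427) = -34044*(-1/3427) = 34044/3427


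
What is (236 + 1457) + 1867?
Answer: 3560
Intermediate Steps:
(236 + 1457) + 1867 = 1693 + 1867 = 3560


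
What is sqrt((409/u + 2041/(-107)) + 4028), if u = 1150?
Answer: sqrt(2428229387986)/24610 ≈ 63.319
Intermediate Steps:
sqrt((409/u + 2041/(-107)) + 4028) = sqrt((409/1150 + 2041/(-107)) + 4028) = sqrt((409*(1/1150) + 2041*(-1/107)) + 4028) = sqrt((409/1150 - 2041/107) + 4028) = sqrt(-2303387/123050 + 4028) = sqrt(493342013/123050) = sqrt(2428229387986)/24610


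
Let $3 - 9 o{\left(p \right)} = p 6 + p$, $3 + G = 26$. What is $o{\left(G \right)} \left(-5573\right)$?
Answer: $\frac{880534}{9} \approx 97837.0$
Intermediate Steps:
$G = 23$ ($G = -3 + 26 = 23$)
$o{\left(p \right)} = \frac{1}{3} - \frac{7 p}{9}$ ($o{\left(p \right)} = \frac{1}{3} - \frac{p 6 + p}{9} = \frac{1}{3} - \frac{6 p + p}{9} = \frac{1}{3} - \frac{7 p}{9}$)
$o{\left(G \right)} \left(-5573\right) = \left(\frac{1}{3} - \frac{161}{9}\right) \left(-5573\right) = \left(- \frac{158}{9}\right) \left(-5573\right) = \frac{880534}{9}$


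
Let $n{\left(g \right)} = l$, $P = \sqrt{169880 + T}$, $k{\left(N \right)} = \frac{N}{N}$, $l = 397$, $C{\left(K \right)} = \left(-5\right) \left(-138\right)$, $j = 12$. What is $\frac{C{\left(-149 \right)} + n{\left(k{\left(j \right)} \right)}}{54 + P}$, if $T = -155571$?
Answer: $- \frac{58698}{11393} + \frac{1087 \sqrt{14309}}{11393} \approx 6.2608$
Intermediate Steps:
$C{\left(K \right)} = 690$
$k{\left(N \right)} = 1$
$P = \sqrt{14309}$ ($P = \sqrt{169880 - 155571} = \sqrt{14309} \approx 119.62$)
$n{\left(g \right)} = 397$
$\frac{C{\left(-149 \right)} + n{\left(k{\left(j \right)} \right)}}{54 + P} = \frac{690 + 397}{54 + \sqrt{14309}} = \frac{1087}{54 + \sqrt{14309}}$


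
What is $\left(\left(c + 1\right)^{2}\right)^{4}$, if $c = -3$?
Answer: $256$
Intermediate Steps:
$\left(\left(c + 1\right)^{2}\right)^{4} = \left(\left(-3 + 1\right)^{2}\right)^{4} = \left(\left(-2\right)^{2}\right)^{4} = 4^{4} = 256$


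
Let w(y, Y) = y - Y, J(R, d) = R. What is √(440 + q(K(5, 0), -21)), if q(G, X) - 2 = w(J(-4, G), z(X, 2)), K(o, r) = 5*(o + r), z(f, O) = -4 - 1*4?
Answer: √446 ≈ 21.119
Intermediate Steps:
z(f, O) = -8 (z(f, O) = -4 - 4 = -8)
K(o, r) = 5*o + 5*r
q(G, X) = 6 (q(G, X) = 2 + (-4 - 1*(-8)) = 2 + (-4 + 8) = 2 + 4 = 6)
√(440 + q(K(5, 0), -21)) = √(440 + 6) = √446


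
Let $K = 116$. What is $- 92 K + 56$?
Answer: $-10616$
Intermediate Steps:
$- 92 K + 56 = \left(-92\right) 116 + 56 = -10672 + 56 = -10616$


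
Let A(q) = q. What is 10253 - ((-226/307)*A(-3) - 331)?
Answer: 3248610/307 ≈ 10582.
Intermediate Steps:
10253 - ((-226/307)*A(-3) - 331) = 10253 - (-226/307*(-3) - 331) = 10253 - (678/307 - 331) = 10253 - 1*(-100939/307) = 10253 + 100939/307 = 3248610/307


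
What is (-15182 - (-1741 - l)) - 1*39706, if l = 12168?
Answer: -40979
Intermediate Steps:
(-15182 - (-1741 - l)) - 1*39706 = (-15182 - (-1741 - 1*12168)) - 1*39706 = (-15182 - (-1741 - 12168)) - 39706 = (-15182 - 1*(-13909)) - 39706 = (-15182 + 13909) - 39706 = -1273 - 39706 = -40979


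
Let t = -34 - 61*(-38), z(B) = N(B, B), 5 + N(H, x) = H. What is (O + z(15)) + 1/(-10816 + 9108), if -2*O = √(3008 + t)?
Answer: 17079/1708 - 21*√3 ≈ -26.374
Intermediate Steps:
N(H, x) = -5 + H
z(B) = -5 + B
t = 2284 (t = -34 + 2318 = 2284)
O = -21*√3 (O = -√(3008 + 2284)/2 = -21*√3 ≈ -36.373)
(O + z(15)) + 1/(-10816 + 9108) = (-21*√3 + (-5 + 15)) + 1/(-10816 + 9108) = (-21*√3 + 10) + 1/(-1708) = (10 - 21*√3) - 1/1708 = 17079/1708 - 21*√3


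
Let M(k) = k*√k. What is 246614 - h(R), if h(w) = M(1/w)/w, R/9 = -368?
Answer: 246614 - I*√23/3027538944 ≈ 2.4661e+5 - 1.5841e-9*I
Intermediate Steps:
R = -3312 (R = 9*(-368) = -3312)
M(k) = k^(3/2)
h(w) = (1/w)^(3/2)/w
246614 - h(R) = 246614 - (1/(-3312))^(3/2)/(-3312) = 246614 - (-1)*(-1/3312)^(3/2)/3312 = 246614 - (-1)*(-I*√23/914112)/3312 = 246614 - I*√23/3027538944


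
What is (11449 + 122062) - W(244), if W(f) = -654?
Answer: 134165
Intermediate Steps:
(11449 + 122062) - W(244) = (11449 + 122062) - 1*(-654) = 133511 + 654 = 134165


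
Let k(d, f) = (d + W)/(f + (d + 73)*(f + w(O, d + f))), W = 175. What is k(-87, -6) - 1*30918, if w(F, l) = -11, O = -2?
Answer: -896611/29 ≈ -30918.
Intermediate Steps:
k(d, f) = (175 + d)/(f + (-11 + f)*(73 + d)) (k(d, f) = (d + 175)/(f + (d + 73)*(f - 11)) = (175 + d)/(f + (73 + d)*(-11 + f)) = (175 + d)/(f + (-11 + f)*(73 + d)))
k(-87, -6) - 1*30918 = (175 - 87)/(-803 - 11*(-87) + 74*(-6) - 87*(-6)) - 1*30918 = 88/(-803 + 957 - 444 + 522) - 30918 = 88/232 - 30918 = (1/232)*88 - 30918 = 11/29 - 30918 = -896611/29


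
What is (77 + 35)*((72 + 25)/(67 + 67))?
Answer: 5432/67 ≈ 81.075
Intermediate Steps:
(77 + 35)*((72 + 25)/(67 + 67)) = 112*(97/134) = 5432/67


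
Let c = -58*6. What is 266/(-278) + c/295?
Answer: -87607/41005 ≈ -2.1365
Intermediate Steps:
c = -348
266/(-278) + c/295 = 266/(-278) - 348/295 = 266*(-1/278) - 348*1/295 = -133/139 - 348/295 = -87607/41005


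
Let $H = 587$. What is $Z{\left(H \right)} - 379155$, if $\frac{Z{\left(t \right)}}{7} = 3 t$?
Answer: $-366828$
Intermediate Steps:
$Z{\left(t \right)} = 21 t$ ($Z{\left(t \right)} = 7 \cdot 3 t = 21 t$)
$Z{\left(H \right)} - 379155 = 21 \cdot 587 - 379155 = 12327 - 379155 = -366828$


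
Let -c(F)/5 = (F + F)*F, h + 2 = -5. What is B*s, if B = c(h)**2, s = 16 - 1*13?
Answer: 720300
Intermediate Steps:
h = -7 (h = -2 - 5 = -7)
c(F) = -10*F**2 (c(F) = -5*(F + F)*F = -5*2*F*F = -10*F**2)
s = 3 (s = 16 - 13 = 3)
B = 240100 (B = (-10*(-7)**2)**2 = (-10*49)**2 = (-490)**2 = 240100)
B*s = 240100*3 = 720300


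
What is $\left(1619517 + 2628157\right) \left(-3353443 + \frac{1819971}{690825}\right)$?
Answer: $- \frac{53772313478018512}{3775} \approx -1.4244 \cdot 10^{13}$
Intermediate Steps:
$\left(1619517 + 2628157\right) \left(-3353443 + \frac{1819971}{690825}\right) = 4247674 \left(-3353443 + 1819971 \cdot \frac{1}{690825}\right) = 4247674 \left(-3353443 + \frac{606657}{230275}\right) = 4247674 \left(- \frac{772213480168}{230275}\right) = - \frac{53772313478018512}{3775}$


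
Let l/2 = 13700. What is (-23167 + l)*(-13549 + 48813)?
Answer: 149272512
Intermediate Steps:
l = 27400 (l = 2*13700 = 27400)
(-23167 + l)*(-13549 + 48813) = (-23167 + 27400)*(-13549 + 48813) = 4233*35264 = 149272512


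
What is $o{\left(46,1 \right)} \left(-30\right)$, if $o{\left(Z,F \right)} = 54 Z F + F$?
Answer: $-74550$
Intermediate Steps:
$o{\left(Z,F \right)} = F + 54 F Z$ ($o{\left(Z,F \right)} = 54 F Z + F = F + 54 F Z$)
$o{\left(46,1 \right)} \left(-30\right) = 1 \left(1 + 54 \cdot 46\right) \left(-30\right) = 1 \left(1 + 2484\right) \left(-30\right) = 1 \cdot 2485 \left(-30\right) = 2485 \left(-30\right) = -74550$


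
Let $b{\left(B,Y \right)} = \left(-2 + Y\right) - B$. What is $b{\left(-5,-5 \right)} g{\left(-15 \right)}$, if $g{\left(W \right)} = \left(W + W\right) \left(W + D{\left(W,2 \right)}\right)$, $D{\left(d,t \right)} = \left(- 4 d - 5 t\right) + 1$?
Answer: $2160$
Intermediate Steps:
$b{\left(B,Y \right)} = -2 + Y - B$
$D{\left(d,t \right)} = 1 - 5 t - 4 d$ ($D{\left(d,t \right)} = \left(- 5 t - 4 d\right) + 1 = 1 - 5 t - 4 d$)
$g{\left(W \right)} = 2 W \left(-9 - 3 W\right)$ ($g{\left(W \right)} = \left(W + W\right) \left(W - \left(9 + 4 W\right)\right) = 2 W \left(W - \left(9 + 4 W\right)\right) = 2 W \left(-9 - 3 W\right)$)
$b{\left(-5,-5 \right)} g{\left(-15 \right)} = \left(-2 - 5 - -5\right) \left(\left(-6\right) \left(-15\right) \left(3 - 15\right)\right) = \left(-2 - 5 + 5\right) \left(\left(-6\right) \left(-15\right) \left(-12\right)\right) = \left(-2\right) \left(-1080\right) = 2160$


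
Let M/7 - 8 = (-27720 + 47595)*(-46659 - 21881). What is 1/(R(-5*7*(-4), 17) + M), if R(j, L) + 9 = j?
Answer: -1/9535627313 ≈ -1.0487e-10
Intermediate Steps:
R(j, L) = -9 + j
M = -9535627444 (M = 56 + 7*((-27720 + 47595)*(-46659 - 21881)) = 56 + 7*(19875*(-68540)) = 56 + 7*(-1362232500) = 56 - 9535627500 = -9535627444)
1/(R(-5*7*(-4), 17) + M) = 1/((-9 - 5*7*(-4)) - 9535627444) = 1/((-9 - 35*(-4)) - 9535627444) = 1/((-9 + 140) - 9535627444) = 1/(131 - 9535627444) = 1/(-9535627313) = -1/9535627313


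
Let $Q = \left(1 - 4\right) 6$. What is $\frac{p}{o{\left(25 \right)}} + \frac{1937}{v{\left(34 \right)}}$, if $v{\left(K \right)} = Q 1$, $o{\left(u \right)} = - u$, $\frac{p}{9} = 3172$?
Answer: $- \frac{562289}{450} \approx -1249.5$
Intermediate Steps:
$p = 28548$ ($p = 9 \cdot 3172 = 28548$)
$Q = -18$ ($Q = \left(-3\right) 6 = -18$)
$v{\left(K \right)} = -18$ ($v{\left(K \right)} = \left(-18\right) 1 = -18$)
$\frac{p}{o{\left(25 \right)}} + \frac{1937}{v{\left(34 \right)}} = \frac{28548}{\left(-1\right) 25} + \frac{1937}{-18} = \frac{28548}{-25} + 1937 \left(- \frac{1}{18}\right) = 28548 \left(- \frac{1}{25}\right) - \frac{1937}{18} = - \frac{28548}{25} - \frac{1937}{18} = - \frac{562289}{450}$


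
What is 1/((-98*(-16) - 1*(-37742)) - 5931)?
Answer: 1/33379 ≈ 2.9959e-5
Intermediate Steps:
1/((-98*(-16) - 1*(-37742)) - 5931) = 1/((1568 + 37742) - 5931) = 1/(39310 - 5931) = 1/33379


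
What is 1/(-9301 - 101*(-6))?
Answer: -1/8695 ≈ -0.00011501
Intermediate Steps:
1/(-9301 - 101*(-6)) = 1/(-9301 + 606) = 1/(-8695) = -1/8695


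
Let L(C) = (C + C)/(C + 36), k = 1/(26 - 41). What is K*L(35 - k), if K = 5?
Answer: 2630/533 ≈ 4.9343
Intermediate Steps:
k = -1/15 (k = 1/(-15) = -1/15 ≈ -0.066667)
L(C) = 2*C/(36 + C) (L(C) = (2*C)/(36 + C) = 2*C/(36 + C))
K*L(35 - k) = 5*(2*(35 - 1*(-1/15))/(36 + (35 - 1*(-1/15)))) = 5*(2*(35 + 1/15)/(36 + (35 + 1/15))) = 5*(2*(526/15)/(36 + 526/15)) = 5*(2*(526/15)/(1066/15)) = 5*(2*(526/15)*(15/1066)) = 5*(526/533) = 2630/533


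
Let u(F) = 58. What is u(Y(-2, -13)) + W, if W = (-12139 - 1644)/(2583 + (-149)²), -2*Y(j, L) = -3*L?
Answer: 1423689/24784 ≈ 57.444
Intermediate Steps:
Y(j, L) = 3*L/2 (Y(j, L) = -(-3)*L/2 = 3*L/2)
W = -13783/24784 (W = -13783/(2583 + 22201) = -13783/24784 ≈ -0.55612)
u(Y(-2, -13)) + W = 58 - 13783/24784 = 1423689/24784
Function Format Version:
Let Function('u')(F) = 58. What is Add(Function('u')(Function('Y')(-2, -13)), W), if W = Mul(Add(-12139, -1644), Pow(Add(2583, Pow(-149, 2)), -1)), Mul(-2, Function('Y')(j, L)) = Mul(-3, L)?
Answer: Rational(1423689, 24784) ≈ 57.444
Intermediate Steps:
Function('Y')(j, L) = Mul(Rational(3, 2), L) (Function('Y')(j, L) = Mul(Rational(-1, 2), Mul(-3, L)) = Mul(Rational(3, 2), L))
W = Rational(-13783, 24784) (W = Mul(-13783, Pow(Add(2583, 22201), -1)) = Mul(-13783, Pow(24784, -1)) = Mul(-13783, Rational(1, 24784)) = Rational(-13783, 24784) ≈ -0.55612)
Add(Function('u')(Function('Y')(-2, -13)), W) = Add(58, Rational(-13783, 24784)) = Rational(1423689, 24784)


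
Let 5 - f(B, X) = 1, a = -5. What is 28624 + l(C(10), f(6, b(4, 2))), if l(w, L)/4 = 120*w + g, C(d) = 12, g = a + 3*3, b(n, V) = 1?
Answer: 34400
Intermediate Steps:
f(B, X) = 4 (f(B, X) = 5 - 1*1 = 5 - 1 = 4)
g = 4 (g = -5 + 3*3 = -5 + 9 = 4)
l(w, L) = 16 + 480*w (l(w, L) = 4*(120*w + 4) = 4*(4 + 120*w) = 16 + 480*w)
28624 + l(C(10), f(6, b(4, 2))) = 28624 + (16 + 480*12) = 28624 + (16 + 5760) = 28624 + 5776 = 34400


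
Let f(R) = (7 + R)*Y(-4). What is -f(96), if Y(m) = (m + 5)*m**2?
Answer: -1648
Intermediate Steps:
Y(m) = m**2*(5 + m) (Y(m) = (5 + m)*m**2 = m**2*(5 + m))
f(R) = 112 + 16*R (f(R) = (7 + R)*((-4)**2*(5 - 4)) = (7 + R)*(16*1) = (7 + R)*16 = 112 + 16*R)
-f(96) = -(112 + 16*96) = -(112 + 1536) = -1*1648 = -1648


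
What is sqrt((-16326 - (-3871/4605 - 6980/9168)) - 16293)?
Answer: I*sqrt(11214832693957595)/586370 ≈ 180.6*I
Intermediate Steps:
sqrt((-16326 - (-3871/4605 - 6980/9168)) - 16293) = sqrt((-16326 - (-3871*1/4605 - 6980*1/9168)) - 16293) = sqrt((-16326 - (-3871/4605 - 1745/2292)) - 16293) = sqrt((-16326 - 1*(-1878673/1172740)) - 16293) = sqrt((-16326 + 1878673/1172740) - 16293) = sqrt(-19144274567/1172740 - 16293) = sqrt(-38251727387/1172740) = I*sqrt(11214832693957595)/586370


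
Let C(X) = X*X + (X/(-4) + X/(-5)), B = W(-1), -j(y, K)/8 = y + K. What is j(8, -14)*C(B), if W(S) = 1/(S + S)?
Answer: 114/5 ≈ 22.800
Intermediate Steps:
j(y, K) = -8*K - 8*y (j(y, K) = -8*(y + K) = -8*(K + y) = -8*K - 8*y)
W(S) = 1/(2*S)
B = -½ (B = (½)/(-1) = (½)*(-1) = -½ ≈ -0.50000)
C(X) = X² - 9*X/20 (C(X) = X² + (X*(-¼) + X*(-⅕)) = X² + (-X/4 - X/5) = X² - 9*X/20)
j(8, -14)*C(B) = (-8*(-14) - 8*8)*((1/20)*(-½)*(-9 + 20*(-½))) = (112 - 64)*((1/20)*(-½)*(-9 - 10)) = 48*((1/20)*(-½)*(-19)) = 48*(19/40) = 114/5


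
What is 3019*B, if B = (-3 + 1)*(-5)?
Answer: 30190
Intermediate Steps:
B = 10 (B = -2*(-5) = 10)
3019*B = 3019*10 = 30190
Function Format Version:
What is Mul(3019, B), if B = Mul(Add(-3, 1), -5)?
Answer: 30190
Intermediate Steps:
B = 10 (B = Mul(-2, -5) = 10)
Mul(3019, B) = Mul(3019, 10) = 30190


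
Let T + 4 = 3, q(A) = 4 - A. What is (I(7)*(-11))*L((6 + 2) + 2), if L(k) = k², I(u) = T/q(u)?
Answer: -1100/3 ≈ -366.67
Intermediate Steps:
T = -1 (T = -4 + 3 = -1)
I(u) = -1/(4 - u)
(I(7)*(-11))*L((6 + 2) + 2) = (-11/(-4 + 7))*((6 + 2) + 2)² = (-11/3)*(8 + 2)² = ((⅓)*(-11))*10² = -11/3*100 = -1100/3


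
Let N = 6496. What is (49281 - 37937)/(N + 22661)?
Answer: 11344/29157 ≈ 0.38907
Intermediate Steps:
(49281 - 37937)/(N + 22661) = (49281 - 37937)/(6496 + 22661) = 11344/29157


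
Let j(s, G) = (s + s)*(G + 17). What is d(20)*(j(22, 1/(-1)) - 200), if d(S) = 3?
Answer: 1512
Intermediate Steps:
j(s, G) = 2*s*(17 + G) (j(s, G) = (2*s)*(17 + G) = 2*s*(17 + G))
d(20)*(j(22, 1/(-1)) - 200) = 3*(2*22*(17 + 1/(-1)) - 200) = 3*(2*22*(17 - 1) - 200) = 3*(2*22*16 - 200) = 3*(704 - 200) = 3*504 = 1512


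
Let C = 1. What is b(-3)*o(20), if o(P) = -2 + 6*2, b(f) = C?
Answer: 10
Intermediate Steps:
b(f) = 1
o(P) = 10 (o(P) = -2 + 12 = 10)
b(-3)*o(20) = 1*10 = 10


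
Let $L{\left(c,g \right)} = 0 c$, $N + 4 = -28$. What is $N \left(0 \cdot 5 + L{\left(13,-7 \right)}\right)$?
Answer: $0$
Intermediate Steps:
$N = -32$ ($N = -4 - 28 = -32$)
$L{\left(c,g \right)} = 0$
$N \left(0 \cdot 5 + L{\left(13,-7 \right)}\right) = - 32 \left(0 \cdot 5 + 0\right) = - 32 \left(0 + 0\right) = \left(-32\right) 0 = 0$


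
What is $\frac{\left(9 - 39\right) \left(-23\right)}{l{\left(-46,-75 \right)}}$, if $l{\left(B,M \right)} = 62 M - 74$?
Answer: $- \frac{345}{2362} \approx -0.14606$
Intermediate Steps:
$l{\left(B,M \right)} = -74 + 62 M$
$\frac{\left(9 - 39\right) \left(-23\right)}{l{\left(-46,-75 \right)}} = \frac{\left(9 - 39\right) \left(-23\right)}{-74 + 62 \left(-75\right)} = \frac{\left(-30\right) \left(-23\right)}{-74 - 4650} = \frac{690}{-4724} = 690 \left(- \frac{1}{4724}\right) = - \frac{345}{2362}$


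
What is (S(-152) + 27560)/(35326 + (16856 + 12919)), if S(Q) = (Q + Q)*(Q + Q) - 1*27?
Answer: 119949/65101 ≈ 1.8425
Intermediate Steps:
S(Q) = -27 + 4*Q² (S(Q) = (2*Q)*(2*Q) - 27 = 4*Q² - 27 = -27 + 4*Q²)
(S(-152) + 27560)/(35326 + (16856 + 12919)) = ((-27 + 4*(-152)²) + 27560)/(35326 + (16856 + 12919)) = ((-27 + 4*23104) + 27560)/(35326 + 29775) = ((-27 + 92416) + 27560)/65101 = (92389 + 27560)*(1/65101) = 119949*(1/65101) = 119949/65101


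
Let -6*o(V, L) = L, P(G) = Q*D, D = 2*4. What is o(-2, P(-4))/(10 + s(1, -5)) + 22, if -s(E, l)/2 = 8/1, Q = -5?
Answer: 188/9 ≈ 20.889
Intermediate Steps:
s(E, l) = -16 (s(E, l) = -16/1 = -16)
D = 8
P(G) = -40 (P(G) = -5*8 = -40)
o(V, L) = -L/6
o(-2, P(-4))/(10 + s(1, -5)) + 22 = (-1/6*(-40))/(10 - 16) + 22 = (20/3)/(-6) + 22 = -1/6*20/3 + 22 = -10/9 + 22 = 188/9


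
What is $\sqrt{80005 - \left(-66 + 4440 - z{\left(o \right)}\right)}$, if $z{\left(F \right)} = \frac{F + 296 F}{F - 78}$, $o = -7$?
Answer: $\frac{\sqrt{546610690}}{85} \approx 275.06$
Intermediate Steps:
$z{\left(F \right)} = \frac{297 F}{-78 + F}$
$\sqrt{80005 - \left(-66 + 4440 - z{\left(o \right)}\right)} = \sqrt{80005 - \left(-66 + 4440 + \frac{2079}{-78 - 7}\right)} = \sqrt{80005 + \left(297 \left(-7\right) \frac{1}{-85} - \left(-66 + 4440\right)\right)} = \sqrt{80005 + \left(297 \left(-7\right) \left(- \frac{1}{85}\right) - 4374\right)} = \sqrt{80005 + \left(\frac{2079}{85} - 4374\right)} = \sqrt{80005 - \frac{369711}{85}} = \sqrt{\frac{6430714}{85}} = \frac{\sqrt{546610690}}{85}$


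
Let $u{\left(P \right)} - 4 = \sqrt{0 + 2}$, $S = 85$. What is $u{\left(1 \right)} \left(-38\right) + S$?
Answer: $-67 - 38 \sqrt{2} \approx -120.74$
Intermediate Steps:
$u{\left(P \right)} = 4 + \sqrt{2}$ ($u{\left(P \right)} = 4 + \sqrt{0 + 2} = 4 + \sqrt{2}$)
$u{\left(1 \right)} \left(-38\right) + S = \left(4 + \sqrt{2}\right) \left(-38\right) + 85 = \left(-152 - 38 \sqrt{2}\right) + 85 = -67 - 38 \sqrt{2}$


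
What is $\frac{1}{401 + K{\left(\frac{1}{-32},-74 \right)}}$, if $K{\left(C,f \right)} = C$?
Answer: $\frac{32}{12831} \approx 0.002494$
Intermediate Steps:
$\frac{1}{401 + K{\left(\frac{1}{-32},-74 \right)}} = \frac{1}{401 + \frac{1}{-32}} = \frac{1}{401 - \frac{1}{32}} = \frac{1}{\frac{12831}{32}} = \frac{32}{12831}$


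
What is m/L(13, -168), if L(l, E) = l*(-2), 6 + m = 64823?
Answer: -64817/26 ≈ -2493.0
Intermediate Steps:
m = 64817 (m = -6 + 64823 = 64817)
L(l, E) = -2*l
m/L(13, -168) = 64817/((-2*13)) = 64817/(-26) = 64817*(-1/26) = -64817/26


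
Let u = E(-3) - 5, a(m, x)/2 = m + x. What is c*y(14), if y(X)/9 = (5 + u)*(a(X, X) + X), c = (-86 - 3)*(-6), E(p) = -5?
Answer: -1682100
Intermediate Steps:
a(m, x) = 2*m + 2*x (a(m, x) = 2*(m + x) = 2*m + 2*x)
c = 534 (c = -89*(-6) = 534)
u = -10 (u = -5 - 5 = -10)
y(X) = -225*X (y(X) = 9*((5 - 10)*((2*X + 2*X) + X)) = 9*(-5*(4*X + X)) = 9*(-25*X) = -225*X)
c*y(14) = 534*(-225*14) = 534*(-3150) = -1682100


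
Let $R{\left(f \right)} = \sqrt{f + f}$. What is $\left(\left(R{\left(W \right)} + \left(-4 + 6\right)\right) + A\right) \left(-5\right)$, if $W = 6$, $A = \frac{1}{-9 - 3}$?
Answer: $- \frac{115}{12} - 10 \sqrt{3} \approx -26.904$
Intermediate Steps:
$A = - \frac{1}{12}$ ($A = \frac{1}{-12} = - \frac{1}{12} \approx -0.083333$)
$R{\left(f \right)} = \sqrt{2} \sqrt{f}$ ($R{\left(f \right)} = \sqrt{2 f} = \sqrt{2} \sqrt{f}$)
$\left(\left(R{\left(W \right)} + \left(-4 + 6\right)\right) + A\right) \left(-5\right) = \left(\left(\sqrt{2} \sqrt{6} + \left(-4 + 6\right)\right) - \frac{1}{12}\right) \left(-5\right) = \left(\left(2 \sqrt{3} + 2\right) - \frac{1}{12}\right) \left(-5\right) = \left(\left(2 + 2 \sqrt{3}\right) - \frac{1}{12}\right) \left(-5\right) = \left(\frac{23}{12} + 2 \sqrt{3}\right) \left(-5\right) = - \frac{115}{12} - 10 \sqrt{3}$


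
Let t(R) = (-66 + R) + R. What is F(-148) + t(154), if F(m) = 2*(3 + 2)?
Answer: 252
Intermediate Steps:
t(R) = -66 + 2*R
F(m) = 10 (F(m) = 2*5 = 10)
F(-148) + t(154) = 10 + (-66 + 2*154) = 10 + (-66 + 308) = 10 + 242 = 252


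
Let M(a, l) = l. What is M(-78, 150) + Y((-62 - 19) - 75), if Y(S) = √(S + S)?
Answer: 150 + 2*I*√78 ≈ 150.0 + 17.664*I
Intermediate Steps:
Y(S) = √2*√S (Y(S) = √(2*S) = √2*√S)
M(-78, 150) + Y((-62 - 19) - 75) = 150 + √2*√((-62 - 19) - 75) = 150 + √2*√(-81 - 75) = 150 + √2*√(-156) = 150 + √2*(2*I*√39) = 150 + 2*I*√78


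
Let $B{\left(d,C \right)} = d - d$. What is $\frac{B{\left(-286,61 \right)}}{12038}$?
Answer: $0$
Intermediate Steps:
$B{\left(d,C \right)} = 0$
$\frac{B{\left(-286,61 \right)}}{12038} = \frac{0}{12038} = 0 \cdot \frac{1}{12038} = 0$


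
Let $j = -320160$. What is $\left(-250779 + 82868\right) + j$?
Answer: $-488071$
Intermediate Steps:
$\left(-250779 + 82868\right) + j = \left(-250779 + 82868\right) - 320160 = -167911 - 320160 = -488071$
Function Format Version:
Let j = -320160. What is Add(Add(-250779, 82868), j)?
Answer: -488071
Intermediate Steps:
Add(Add(-250779, 82868), j) = Add(Add(-250779, 82868), -320160) = Add(-167911, -320160) = -488071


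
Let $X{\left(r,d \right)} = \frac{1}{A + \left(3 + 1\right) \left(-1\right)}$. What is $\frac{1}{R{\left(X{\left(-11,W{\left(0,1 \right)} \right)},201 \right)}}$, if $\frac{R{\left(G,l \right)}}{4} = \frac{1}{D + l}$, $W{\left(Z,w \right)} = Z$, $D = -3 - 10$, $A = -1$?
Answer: $47$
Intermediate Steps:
$D = -13$ ($D = -3 - 10 = -13$)
$X{\left(r,d \right)} = - \frac{1}{5}$ ($X{\left(r,d \right)} = \frac{1}{-1 + \left(3 + 1\right) \left(-1\right)} = \frac{1}{-1 + 4 \left(-1\right)} = \frac{1}{-1 - 4} = \frac{1}{-5} = - \frac{1}{5}$)
$R{\left(G,l \right)} = \frac{4}{-13 + l}$
$\frac{1}{R{\left(X{\left(-11,W{\left(0,1 \right)} \right)},201 \right)}} = \frac{1}{4 \frac{1}{-13 + 201}} = \frac{1}{4 \cdot \frac{1}{188}} = \frac{1}{\frac{1}{47}} = 47$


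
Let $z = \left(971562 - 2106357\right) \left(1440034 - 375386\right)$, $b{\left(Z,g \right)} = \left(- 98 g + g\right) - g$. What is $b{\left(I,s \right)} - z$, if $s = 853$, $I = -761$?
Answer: $1208157143566$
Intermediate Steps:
$b{\left(Z,g \right)} = - 98 g$ ($b{\left(Z,g \right)} = - 97 g - g = - 98 g$)
$z = -1208157227160$ ($z = \left(-1134795\right) 1064648 = -1208157227160$)
$b{\left(I,s \right)} - z = \left(-98\right) 853 - -1208157227160 = -83594 + 1208157227160 = 1208157143566$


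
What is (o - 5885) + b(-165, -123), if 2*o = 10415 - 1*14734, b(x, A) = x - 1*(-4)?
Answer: -16411/2 ≈ -8205.5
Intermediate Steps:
b(x, A) = 4 + x (b(x, A) = x + 4 = 4 + x)
o = -4319/2 (o = (10415 - 1*14734)/2 = (10415 - 14734)/2 = (½)*(-4319) = -4319/2 ≈ -2159.5)
(o - 5885) + b(-165, -123) = (-4319/2 - 5885) + (4 - 165) = -16089/2 - 161 = -16411/2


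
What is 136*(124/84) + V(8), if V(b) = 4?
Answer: 4300/21 ≈ 204.76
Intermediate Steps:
136*(124/84) + V(8) = 136*(124/84) + 4 = 136*(124*(1/84)) + 4 = 136*(31/21) + 4 = 4216/21 + 4 = 4300/21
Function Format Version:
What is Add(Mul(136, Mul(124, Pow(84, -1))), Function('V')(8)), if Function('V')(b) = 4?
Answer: Rational(4300, 21) ≈ 204.76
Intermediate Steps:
Add(Mul(136, Mul(124, Pow(84, -1))), Function('V')(8)) = Add(Mul(136, Mul(124, Pow(84, -1))), 4) = Add(Mul(136, Mul(124, Rational(1, 84))), 4) = Add(Mul(136, Rational(31, 21)), 4) = Add(Rational(4216, 21), 4) = Rational(4300, 21)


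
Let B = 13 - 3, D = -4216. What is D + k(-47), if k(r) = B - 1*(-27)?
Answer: -4179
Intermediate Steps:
B = 10
k(r) = 37 (k(r) = 10 - 1*(-27) = 10 + 27 = 37)
D + k(-47) = -4216 + 37 = -4179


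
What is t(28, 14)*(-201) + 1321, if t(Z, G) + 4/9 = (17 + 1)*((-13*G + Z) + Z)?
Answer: 1371835/3 ≈ 4.5728e+5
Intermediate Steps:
t(Z, G) = -4/9 - 234*G + 36*Z (t(Z, G) = -4/9 + (17 + 1)*((-13*G + Z) + Z) = -4/9 + 18*((Z - 13*G) + Z) = -4/9 + 18*(-13*G + 2*Z) = -4/9 + (-234*G + 36*Z) = -4/9 - 234*G + 36*Z)
t(28, 14)*(-201) + 1321 = (-4/9 - 234*14 + 36*28)*(-201) + 1321 = (-4/9 - 3276 + 1008)*(-201) + 1321 = -20416/9*(-201) + 1321 = 1367872/3 + 1321 = 1371835/3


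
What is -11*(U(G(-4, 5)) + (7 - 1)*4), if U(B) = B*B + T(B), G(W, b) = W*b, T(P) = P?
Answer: -4444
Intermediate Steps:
U(B) = B + B² (U(B) = B*B + B = B² + B = B + B²)
-11*(U(G(-4, 5)) + (7 - 1)*4) = -11*((-4*5)*(1 - 4*5) + (7 - 1)*4) = -11*(-20*(1 - 20) + 6*4) = -11*(-20*(-19) + 24) = -11*(380 + 24) = -11*404 = -4444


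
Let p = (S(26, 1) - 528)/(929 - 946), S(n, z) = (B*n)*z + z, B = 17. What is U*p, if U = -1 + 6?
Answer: 25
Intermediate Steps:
U = 5
S(n, z) = z + 17*n*z (S(n, z) = (17*n)*z + z = 17*n*z + z = z + 17*n*z)
p = 5 (p = (1*(1 + 17*26) - 528)/(929 - 946) = (1*(1 + 442) - 528)/(-17) = (1*443 - 528)*(-1/17) = (443 - 528)*(-1/17) = -85*(-1/17) = 5)
U*p = 5*5 = 25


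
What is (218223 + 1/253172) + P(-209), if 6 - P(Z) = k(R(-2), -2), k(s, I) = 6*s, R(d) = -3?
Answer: 55254029485/253172 ≈ 2.1825e+5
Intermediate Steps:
P(Z) = 24 (P(Z) = 6 - 6*(-3) = 6 - 1*(-18) = 6 + 18 = 24)
(218223 + 1/253172) + P(-209) = (218223 + 1/253172) + 24 = 55247953357/253172 + 24 = 55254029485/253172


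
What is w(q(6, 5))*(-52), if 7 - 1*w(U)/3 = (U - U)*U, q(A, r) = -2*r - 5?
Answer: -1092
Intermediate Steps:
q(A, r) = -5 - 2*r
w(U) = 21 (w(U) = 21 - 3*(U - U)*U = 21 - 0*U = 21 - 3*0 = 21 + 0 = 21)
w(q(6, 5))*(-52) = 21*(-52) = -1092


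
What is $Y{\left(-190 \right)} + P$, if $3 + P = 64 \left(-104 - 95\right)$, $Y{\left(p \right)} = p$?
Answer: $-12929$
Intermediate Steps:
$P = -12739$ ($P = -3 + 64 \left(-104 - 95\right) = -3 + 64 \left(-199\right) = -3 - 12736 = -12739$)
$Y{\left(-190 \right)} + P = -190 - 12739 = -12929$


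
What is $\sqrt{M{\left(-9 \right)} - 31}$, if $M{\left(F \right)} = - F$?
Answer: $i \sqrt{22} \approx 4.6904 i$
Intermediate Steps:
$\sqrt{M{\left(-9 \right)} - 31} = \sqrt{\left(-1\right) \left(-9\right) - 31} = \sqrt{9 - 31} = \sqrt{-22} = i \sqrt{22}$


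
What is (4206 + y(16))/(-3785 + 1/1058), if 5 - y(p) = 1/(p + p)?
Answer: -23761093/21357488 ≈ -1.1125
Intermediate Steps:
y(p) = 5 - 1/(2*p) (y(p) = 5 - 1/(p + p) = 5 - 1/(2*p))
(4206 + y(16))/(-3785 + 1/1058) = (4206 + (5 - ½/16))/(-3785 + 1/1058) = (4206 + (5 - ½*1/16))/(-3785 + 1/1058) = (4206 + (5 - 1/32))/(-4004529/1058) = (4206 + 159/32)*(-1058/4004529) = (134751/32)*(-1058/4004529) = -23761093/21357488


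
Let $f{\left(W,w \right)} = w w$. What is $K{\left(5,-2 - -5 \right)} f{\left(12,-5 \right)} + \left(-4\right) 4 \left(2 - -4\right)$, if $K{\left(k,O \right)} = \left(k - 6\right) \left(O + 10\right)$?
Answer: $-421$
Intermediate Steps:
$K{\left(k,O \right)} = \left(-6 + k\right) \left(10 + O\right)$
$f{\left(W,w \right)} = w^{2}$
$K{\left(5,-2 - -5 \right)} f{\left(12,-5 \right)} + \left(-4\right) 4 \left(2 - -4\right) = \left(-60 - 6 \left(-2 - -5\right) + 10 \cdot 5 + \left(-2 - -5\right) 5\right) \left(-5\right)^{2} + \left(-4\right) 4 \left(2 - -4\right) = \left(-60 - 6 \left(-2 + 5\right) + 50 + \left(-2 + 5\right) 5\right) 25 - 16 \left(2 + 4\right) = \left(-60 - 18 + 50 + 3 \cdot 5\right) 25 - 96 = \left(-60 - 18 + 50 + 15\right) 25 - 96 = \left(-13\right) 25 - 96 = -325 - 96 = -421$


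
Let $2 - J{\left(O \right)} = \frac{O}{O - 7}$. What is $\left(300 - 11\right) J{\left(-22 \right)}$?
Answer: $\frac{10404}{29} \approx 358.76$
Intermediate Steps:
$J{\left(O \right)} = 2 - \frac{O}{-7 + O}$ ($J{\left(O \right)} = 2 - \frac{O}{O - 7} = 2 - \frac{O}{-7 + O}$)
$\left(300 - 11\right) J{\left(-22 \right)} = \left(300 - 11\right) \frac{-14 - 22}{-7 - 22} = 289 \frac{1}{-29} \left(-36\right) = 289 \left(\left(- \frac{1}{29}\right) \left(-36\right)\right) = 289 \cdot \frac{36}{29} = \frac{10404}{29}$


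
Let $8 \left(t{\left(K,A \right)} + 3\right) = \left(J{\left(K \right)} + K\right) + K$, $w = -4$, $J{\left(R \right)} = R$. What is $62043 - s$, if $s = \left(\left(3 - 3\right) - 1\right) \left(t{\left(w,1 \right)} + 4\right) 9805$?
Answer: $\frac{114281}{2} \approx 57141.0$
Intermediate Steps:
$t{\left(K,A \right)} = -3 + \frac{3 K}{8}$ ($t{\left(K,A \right)} = -3 + \frac{\left(K + K\right) + K}{8} = -3 + \frac{2 K + K}{8} = -3 + \frac{3 K}{8}$)
$s = \frac{9805}{2}$ ($s = \left(\left(3 - 3\right) - 1\right) \left(\left(-3 + \frac{3}{8} \left(-4\right)\right) + 4\right) 9805 = \left(\left(3 - 3\right) - 1\right) \left(\left(-3 - \frac{3}{2}\right) + 4\right) 9805 = \left(0 - 1\right) \left(- \frac{9}{2} + 4\right) 9805 = \left(-1\right) \left(- \frac{1}{2}\right) 9805 = \frac{1}{2} \cdot 9805 = \frac{9805}{2} \approx 4902.5$)
$62043 - s = 62043 - \frac{9805}{2} = \frac{114281}{2}$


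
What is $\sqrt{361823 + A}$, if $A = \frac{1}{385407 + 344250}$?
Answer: $\frac{82 \sqrt{3183196601674}}{243219} \approx 601.52$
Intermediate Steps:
$A = \frac{1}{729657} \approx 1.3705 \cdot 10^{-6}$
$\sqrt{361823 + A} = \sqrt{361823 + \frac{1}{729657}} = \sqrt{\frac{264006684712}{729657}} = \frac{82 \sqrt{3183196601674}}{243219}$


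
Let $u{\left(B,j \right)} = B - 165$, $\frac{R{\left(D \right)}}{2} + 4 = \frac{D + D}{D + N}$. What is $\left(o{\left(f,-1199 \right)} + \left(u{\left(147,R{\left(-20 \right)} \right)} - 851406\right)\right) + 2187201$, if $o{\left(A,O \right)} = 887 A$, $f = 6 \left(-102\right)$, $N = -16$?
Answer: $792933$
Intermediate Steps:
$R{\left(D \right)} = -8 + \frac{4 D}{-16 + D}$ ($R{\left(D \right)} = -8 + 2 \frac{D + D}{D - 16} = -8 + 2 \frac{2 D}{-16 + D} = -8 + \frac{4 D}{-16 + D}$)
$f = -612$
$u{\left(B,j \right)} = -165 + B$
$\left(o{\left(f,-1199 \right)} + \left(u{\left(147,R{\left(-20 \right)} \right)} - 851406\right)\right) + 2187201 = \left(887 \left(-612\right) + \left(\left(-165 + 147\right) - 851406\right)\right) + 2187201 = \left(-542844 - 851424\right) + 2187201 = -1394268 + 2187201 = 792933$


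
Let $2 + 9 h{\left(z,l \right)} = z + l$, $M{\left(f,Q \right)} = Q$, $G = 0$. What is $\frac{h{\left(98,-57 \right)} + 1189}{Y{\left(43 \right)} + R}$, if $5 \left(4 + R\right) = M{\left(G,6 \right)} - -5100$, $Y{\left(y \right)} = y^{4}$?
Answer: $\frac{17900}{51297273} \approx 0.00034895$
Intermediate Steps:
$h{\left(z,l \right)} = - \frac{2}{9} + \frac{l}{9} + \frac{z}{9}$ ($h{\left(z,l \right)} = - \frac{2}{9} + \frac{z + l}{9} = - \frac{2}{9} + \frac{l + z}{9} = - \frac{2}{9} + \left(\frac{l}{9} + \frac{z}{9}\right) = - \frac{2}{9} + \frac{l}{9} + \frac{z}{9}$)
$R = \frac{5086}{5}$ ($R = -4 + \frac{6 - -5100}{5} = -4 + \frac{6 + 5100}{5} = -4 + \frac{1}{5} \cdot 5106 = -4 + \frac{5106}{5} = \frac{5086}{5} \approx 1017.2$)
$\frac{h{\left(98,-57 \right)} + 1189}{Y{\left(43 \right)} + R} = \frac{\left(- \frac{2}{9} + \frac{1}{9} \left(-57\right) + \frac{1}{9} \cdot 98\right) + 1189}{43^{4} + \frac{5086}{5}} = \frac{\left(- \frac{2}{9} - \frac{19}{3} + \frac{98}{9}\right) + 1189}{3418801 + \frac{5086}{5}} = \frac{\frac{13}{3} + 1189}{\frac{17099091}{5}} = \frac{3580}{3} \cdot \frac{5}{17099091} = \frac{17900}{51297273}$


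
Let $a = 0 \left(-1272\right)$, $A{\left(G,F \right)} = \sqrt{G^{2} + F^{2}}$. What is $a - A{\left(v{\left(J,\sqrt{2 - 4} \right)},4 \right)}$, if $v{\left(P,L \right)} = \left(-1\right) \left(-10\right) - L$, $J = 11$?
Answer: $- \sqrt{114 - 20 i \sqrt{2}} \approx -10.758 + 1.3146 i$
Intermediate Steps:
$v{\left(P,L \right)} = 10 - L$
$A{\left(G,F \right)} = \sqrt{F^{2} + G^{2}}$
$a = 0$
$a - A{\left(v{\left(J,\sqrt{2 - 4} \right)},4 \right)} = 0 - \sqrt{4^{2} + \left(10 - \sqrt{2 - 4}\right)^{2}} = 0 - \sqrt{16 + \left(10 - \sqrt{-2}\right)^{2}} = 0 - \sqrt{16 + \left(10 - i \sqrt{2}\right)^{2}} = - \sqrt{16 + \left(10 - i \sqrt{2}\right)^{2}}$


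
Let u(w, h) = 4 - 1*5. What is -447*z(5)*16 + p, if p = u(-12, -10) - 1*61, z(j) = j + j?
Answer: -71582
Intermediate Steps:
u(w, h) = -1 (u(w, h) = 4 - 5 = -1)
z(j) = 2*j
p = -62 (p = -1 - 1*61 = -1 - 61 = -62)
-447*z(5)*16 + p = -447*2*5*16 - 62 = -4470*16 - 62 = -447*160 - 62 = -71520 - 62 = -71582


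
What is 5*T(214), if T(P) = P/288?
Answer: 535/144 ≈ 3.7153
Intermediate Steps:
T(P) = P/288 (T(P) = P*(1/288) = P/288)
5*T(214) = 5*((1/288)*214) = 5*(107/144) = 535/144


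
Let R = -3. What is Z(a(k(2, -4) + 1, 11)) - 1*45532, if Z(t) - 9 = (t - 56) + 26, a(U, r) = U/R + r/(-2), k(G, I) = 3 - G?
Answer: -273355/6 ≈ -45559.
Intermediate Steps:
a(U, r) = -r/2 - U/3 (a(U, r) = U/(-3) + r/(-2) = U*(-1/3) + r*(-1/2) = -U/3 - r/2 = -r/2 - U/3)
Z(t) = -21 + t (Z(t) = 9 + ((t - 56) + 26) = 9 + ((-56 + t) + 26) = 9 + (-30 + t) = -21 + t)
Z(a(k(2, -4) + 1, 11)) - 1*45532 = (-21 + (-1/2*11 - ((3 - 1*2) + 1)/3)) - 1*45532 = (-21 + (-11/2 - ((3 - 2) + 1)/3)) - 45532 = (-21 + (-11/2 - (1 + 1)/3)) - 45532 = (-21 + (-11/2 - 1/3*2)) - 45532 = (-21 + (-11/2 - 2/3)) - 45532 = (-21 - 37/6) - 45532 = -163/6 - 45532 = -273355/6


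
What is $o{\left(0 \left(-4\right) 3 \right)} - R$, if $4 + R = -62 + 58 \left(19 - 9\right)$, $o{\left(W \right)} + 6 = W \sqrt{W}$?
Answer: $-520$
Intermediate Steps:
$o{\left(W \right)} = -6 + W^{\frac{3}{2}}$ ($o{\left(W \right)} = -6 + W \sqrt{W} = -6 + W^{\frac{3}{2}}$)
$R = 514$ ($R = -4 - \left(62 - 58 \left(19 - 9\right)\right) = -4 + \left(-62 + 58 \cdot 10\right) = -4 + \left(-62 + 580\right) = -4 + 518 = 514$)
$o{\left(0 \left(-4\right) 3 \right)} - R = \left(-6 + \left(0 \left(-4\right) 3\right)^{\frac{3}{2}}\right) - 514 = \left(-6 + \left(0 \cdot 3\right)^{\frac{3}{2}}\right) - 514 = \left(-6 + 0^{\frac{3}{2}}\right) - 514 = \left(-6 + 0\right) - 514 = -6 - 514 = -520$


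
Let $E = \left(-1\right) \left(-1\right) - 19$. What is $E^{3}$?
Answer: $-5832$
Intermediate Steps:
$E = -18$ ($E = 1 - 19 = -18$)
$E^{3} = \left(-18\right)^{3} = -5832$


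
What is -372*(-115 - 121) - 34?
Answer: 87758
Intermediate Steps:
-372*(-115 - 121) - 34 = -372*(-236) - 34 = 87792 - 34 = 87758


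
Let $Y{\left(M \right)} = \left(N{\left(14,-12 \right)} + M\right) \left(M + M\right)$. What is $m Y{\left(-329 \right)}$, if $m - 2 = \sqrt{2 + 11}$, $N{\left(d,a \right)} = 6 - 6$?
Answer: $432964 + 216482 \sqrt{13} \approx 1.2135 \cdot 10^{6}$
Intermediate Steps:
$N{\left(d,a \right)} = 0$ ($N{\left(d,a \right)} = 6 - 6 = 0$)
$Y{\left(M \right)} = 2 M^{2}$ ($Y{\left(M \right)} = \left(0 + M\right) \left(M + M\right) = M 2 M = 2 M^{2}$)
$m = 2 + \sqrt{13}$ ($m = 2 + \sqrt{2 + 11} = 2 + \sqrt{13} \approx 5.6056$)
$m Y{\left(-329 \right)} = \left(2 + \sqrt{13}\right) 2 \left(-329\right)^{2} = \left(2 + \sqrt{13}\right) 2 \cdot 108241 = \left(2 + \sqrt{13}\right) 216482 = 432964 + 216482 \sqrt{13}$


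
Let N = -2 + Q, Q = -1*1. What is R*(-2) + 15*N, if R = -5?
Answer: -35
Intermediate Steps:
Q = -1
N = -3 (N = -2 - 1 = -3)
R*(-2) + 15*N = -5*(-2) + 15*(-3) = 10 - 45 = -35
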